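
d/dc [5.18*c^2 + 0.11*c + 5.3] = 10.36*c + 0.11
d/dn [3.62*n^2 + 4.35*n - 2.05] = 7.24*n + 4.35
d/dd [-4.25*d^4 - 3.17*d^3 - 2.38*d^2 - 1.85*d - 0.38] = -17.0*d^3 - 9.51*d^2 - 4.76*d - 1.85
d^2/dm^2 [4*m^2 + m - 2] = 8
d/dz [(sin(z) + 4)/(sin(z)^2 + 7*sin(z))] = (-8*sin(z) + cos(z)^2 - 29)*cos(z)/((sin(z) + 7)^2*sin(z)^2)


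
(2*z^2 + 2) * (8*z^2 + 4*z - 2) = 16*z^4 + 8*z^3 + 12*z^2 + 8*z - 4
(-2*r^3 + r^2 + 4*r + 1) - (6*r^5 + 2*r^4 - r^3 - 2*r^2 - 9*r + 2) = -6*r^5 - 2*r^4 - r^3 + 3*r^2 + 13*r - 1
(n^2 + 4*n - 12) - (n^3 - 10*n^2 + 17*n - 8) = -n^3 + 11*n^2 - 13*n - 4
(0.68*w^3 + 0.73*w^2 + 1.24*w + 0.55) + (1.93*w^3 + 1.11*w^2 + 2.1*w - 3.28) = 2.61*w^3 + 1.84*w^2 + 3.34*w - 2.73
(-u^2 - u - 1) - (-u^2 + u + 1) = -2*u - 2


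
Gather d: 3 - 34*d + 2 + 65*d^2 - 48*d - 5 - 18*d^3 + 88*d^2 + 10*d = -18*d^3 + 153*d^2 - 72*d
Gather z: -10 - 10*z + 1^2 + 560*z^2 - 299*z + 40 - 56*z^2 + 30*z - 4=504*z^2 - 279*z + 27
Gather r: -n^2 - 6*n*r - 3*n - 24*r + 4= -n^2 - 3*n + r*(-6*n - 24) + 4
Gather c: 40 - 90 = -50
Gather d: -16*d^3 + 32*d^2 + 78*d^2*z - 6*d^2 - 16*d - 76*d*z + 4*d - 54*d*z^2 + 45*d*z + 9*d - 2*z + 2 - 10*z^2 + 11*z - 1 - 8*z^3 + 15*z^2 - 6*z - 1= -16*d^3 + d^2*(78*z + 26) + d*(-54*z^2 - 31*z - 3) - 8*z^3 + 5*z^2 + 3*z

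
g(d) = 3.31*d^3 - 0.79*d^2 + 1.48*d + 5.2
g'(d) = 9.93*d^2 - 1.58*d + 1.48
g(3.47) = 139.12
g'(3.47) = 115.56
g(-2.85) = -82.06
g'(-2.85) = 86.64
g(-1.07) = -1.34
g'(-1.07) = 14.54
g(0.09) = 5.33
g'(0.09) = 1.42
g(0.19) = 5.48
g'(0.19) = 1.54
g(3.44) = 135.68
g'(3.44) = 113.55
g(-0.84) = 1.44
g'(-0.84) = 9.81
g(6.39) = 846.04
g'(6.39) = 396.85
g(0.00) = 5.20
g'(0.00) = 1.48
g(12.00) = 5628.88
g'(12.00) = 1412.44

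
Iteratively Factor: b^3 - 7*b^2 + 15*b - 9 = (b - 3)*(b^2 - 4*b + 3) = (b - 3)*(b - 1)*(b - 3)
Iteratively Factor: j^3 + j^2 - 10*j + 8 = (j - 1)*(j^2 + 2*j - 8) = (j - 2)*(j - 1)*(j + 4)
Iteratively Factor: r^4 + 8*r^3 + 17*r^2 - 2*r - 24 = (r - 1)*(r^3 + 9*r^2 + 26*r + 24) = (r - 1)*(r + 4)*(r^2 + 5*r + 6) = (r - 1)*(r + 2)*(r + 4)*(r + 3)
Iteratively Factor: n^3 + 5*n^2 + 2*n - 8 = (n + 4)*(n^2 + n - 2) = (n - 1)*(n + 4)*(n + 2)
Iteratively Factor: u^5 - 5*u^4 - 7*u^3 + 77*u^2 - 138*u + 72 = (u - 3)*(u^4 - 2*u^3 - 13*u^2 + 38*u - 24) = (u - 3)^2*(u^3 + u^2 - 10*u + 8) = (u - 3)^2*(u - 1)*(u^2 + 2*u - 8) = (u - 3)^2*(u - 1)*(u + 4)*(u - 2)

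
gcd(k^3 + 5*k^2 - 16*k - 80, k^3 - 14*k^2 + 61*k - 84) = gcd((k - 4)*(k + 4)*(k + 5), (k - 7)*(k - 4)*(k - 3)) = k - 4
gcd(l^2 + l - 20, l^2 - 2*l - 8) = l - 4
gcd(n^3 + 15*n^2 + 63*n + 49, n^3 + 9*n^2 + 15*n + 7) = n^2 + 8*n + 7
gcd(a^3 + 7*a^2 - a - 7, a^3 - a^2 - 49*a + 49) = a^2 + 6*a - 7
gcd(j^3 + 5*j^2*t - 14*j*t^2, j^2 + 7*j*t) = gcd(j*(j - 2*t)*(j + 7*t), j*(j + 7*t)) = j^2 + 7*j*t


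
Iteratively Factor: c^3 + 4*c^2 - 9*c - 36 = (c - 3)*(c^2 + 7*c + 12) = (c - 3)*(c + 4)*(c + 3)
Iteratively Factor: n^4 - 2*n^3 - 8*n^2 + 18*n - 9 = (n + 3)*(n^3 - 5*n^2 + 7*n - 3) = (n - 1)*(n + 3)*(n^2 - 4*n + 3) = (n - 1)^2*(n + 3)*(n - 3)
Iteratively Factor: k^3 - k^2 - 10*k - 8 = (k + 1)*(k^2 - 2*k - 8) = (k - 4)*(k + 1)*(k + 2)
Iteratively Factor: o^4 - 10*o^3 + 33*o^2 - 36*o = (o - 3)*(o^3 - 7*o^2 + 12*o) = o*(o - 3)*(o^2 - 7*o + 12) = o*(o - 4)*(o - 3)*(o - 3)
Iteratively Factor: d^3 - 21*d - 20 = (d + 4)*(d^2 - 4*d - 5) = (d - 5)*(d + 4)*(d + 1)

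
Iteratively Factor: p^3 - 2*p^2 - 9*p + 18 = (p - 2)*(p^2 - 9) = (p - 2)*(p + 3)*(p - 3)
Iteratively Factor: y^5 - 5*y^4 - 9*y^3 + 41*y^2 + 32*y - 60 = (y - 3)*(y^4 - 2*y^3 - 15*y^2 - 4*y + 20) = (y - 3)*(y - 1)*(y^3 - y^2 - 16*y - 20) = (y - 3)*(y - 1)*(y + 2)*(y^2 - 3*y - 10) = (y - 5)*(y - 3)*(y - 1)*(y + 2)*(y + 2)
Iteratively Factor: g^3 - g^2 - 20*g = (g - 5)*(g^2 + 4*g) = (g - 5)*(g + 4)*(g)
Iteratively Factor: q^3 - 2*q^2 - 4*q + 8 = (q + 2)*(q^2 - 4*q + 4) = (q - 2)*(q + 2)*(q - 2)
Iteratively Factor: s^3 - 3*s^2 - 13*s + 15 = (s - 5)*(s^2 + 2*s - 3) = (s - 5)*(s - 1)*(s + 3)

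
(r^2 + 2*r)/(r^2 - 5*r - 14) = r/(r - 7)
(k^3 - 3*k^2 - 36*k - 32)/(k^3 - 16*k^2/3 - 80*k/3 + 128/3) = 3*(k + 1)/(3*k - 4)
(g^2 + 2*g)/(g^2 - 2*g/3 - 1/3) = 3*g*(g + 2)/(3*g^2 - 2*g - 1)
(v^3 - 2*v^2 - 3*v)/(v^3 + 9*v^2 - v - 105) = v*(v + 1)/(v^2 + 12*v + 35)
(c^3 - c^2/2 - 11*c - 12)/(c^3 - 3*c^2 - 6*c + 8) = (c + 3/2)/(c - 1)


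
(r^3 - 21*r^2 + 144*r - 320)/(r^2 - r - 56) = (r^2 - 13*r + 40)/(r + 7)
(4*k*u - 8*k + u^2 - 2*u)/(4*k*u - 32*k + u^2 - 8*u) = (u - 2)/(u - 8)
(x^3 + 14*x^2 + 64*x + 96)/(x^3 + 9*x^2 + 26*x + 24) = (x^2 + 10*x + 24)/(x^2 + 5*x + 6)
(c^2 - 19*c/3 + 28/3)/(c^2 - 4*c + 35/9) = 3*(c - 4)/(3*c - 5)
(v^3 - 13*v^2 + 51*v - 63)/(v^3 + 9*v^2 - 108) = (v^2 - 10*v + 21)/(v^2 + 12*v + 36)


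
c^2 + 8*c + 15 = (c + 3)*(c + 5)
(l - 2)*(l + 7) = l^2 + 5*l - 14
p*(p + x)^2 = p^3 + 2*p^2*x + p*x^2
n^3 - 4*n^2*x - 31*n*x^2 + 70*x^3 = (n - 7*x)*(n - 2*x)*(n + 5*x)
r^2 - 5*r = r*(r - 5)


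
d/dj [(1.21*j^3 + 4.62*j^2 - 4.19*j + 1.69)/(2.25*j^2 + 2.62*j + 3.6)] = (2.7225*j^4 + 6.3404*j^3 + 34.5999*j^2 + 25.659*j - 19.5118)/(5.0625*j^4 + 11.79*j^3 + 23.0644*j^2 + 18.864*j + 12.96)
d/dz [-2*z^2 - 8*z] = -4*z - 8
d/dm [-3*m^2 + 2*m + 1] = 2 - 6*m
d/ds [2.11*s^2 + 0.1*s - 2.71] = 4.22*s + 0.1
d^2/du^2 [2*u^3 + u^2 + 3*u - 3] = 12*u + 2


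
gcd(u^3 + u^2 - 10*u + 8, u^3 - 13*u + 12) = u^2 + 3*u - 4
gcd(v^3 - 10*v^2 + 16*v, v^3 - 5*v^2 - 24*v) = v^2 - 8*v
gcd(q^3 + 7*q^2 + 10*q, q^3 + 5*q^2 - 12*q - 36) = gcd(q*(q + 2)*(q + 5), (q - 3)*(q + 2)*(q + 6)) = q + 2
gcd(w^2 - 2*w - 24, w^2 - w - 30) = w - 6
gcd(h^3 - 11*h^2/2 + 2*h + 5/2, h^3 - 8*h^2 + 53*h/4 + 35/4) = h^2 - 9*h/2 - 5/2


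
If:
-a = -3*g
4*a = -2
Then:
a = -1/2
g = -1/6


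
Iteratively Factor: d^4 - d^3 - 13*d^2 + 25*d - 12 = (d - 1)*(d^3 - 13*d + 12) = (d - 1)*(d + 4)*(d^2 - 4*d + 3) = (d - 3)*(d - 1)*(d + 4)*(d - 1)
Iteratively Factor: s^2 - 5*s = (s - 5)*(s)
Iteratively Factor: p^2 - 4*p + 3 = (p - 1)*(p - 3)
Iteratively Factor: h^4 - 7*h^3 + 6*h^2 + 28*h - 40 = (h + 2)*(h^3 - 9*h^2 + 24*h - 20) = (h - 5)*(h + 2)*(h^2 - 4*h + 4) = (h - 5)*(h - 2)*(h + 2)*(h - 2)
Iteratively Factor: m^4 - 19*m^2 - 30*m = (m + 3)*(m^3 - 3*m^2 - 10*m) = (m - 5)*(m + 3)*(m^2 + 2*m) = (m - 5)*(m + 2)*(m + 3)*(m)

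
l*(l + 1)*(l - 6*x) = l^3 - 6*l^2*x + l^2 - 6*l*x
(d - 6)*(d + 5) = d^2 - d - 30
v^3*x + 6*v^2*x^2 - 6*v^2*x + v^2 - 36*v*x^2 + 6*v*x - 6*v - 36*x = (v - 6)*(v + 6*x)*(v*x + 1)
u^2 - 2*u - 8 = (u - 4)*(u + 2)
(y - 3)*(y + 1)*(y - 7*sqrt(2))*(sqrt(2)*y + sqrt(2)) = sqrt(2)*y^4 - 14*y^3 - sqrt(2)*y^3 - 5*sqrt(2)*y^2 + 14*y^2 - 3*sqrt(2)*y + 70*y + 42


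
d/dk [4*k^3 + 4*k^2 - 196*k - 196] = 12*k^2 + 8*k - 196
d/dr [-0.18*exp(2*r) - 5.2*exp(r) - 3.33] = (-0.36*exp(r) - 5.2)*exp(r)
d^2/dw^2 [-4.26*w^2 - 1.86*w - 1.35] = -8.52000000000000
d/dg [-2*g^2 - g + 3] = -4*g - 1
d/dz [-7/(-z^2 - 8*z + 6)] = 14*(-z - 4)/(z^2 + 8*z - 6)^2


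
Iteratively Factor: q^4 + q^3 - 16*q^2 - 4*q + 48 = (q + 2)*(q^3 - q^2 - 14*q + 24) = (q - 3)*(q + 2)*(q^2 + 2*q - 8) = (q - 3)*(q + 2)*(q + 4)*(q - 2)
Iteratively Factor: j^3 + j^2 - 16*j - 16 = (j + 1)*(j^2 - 16) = (j - 4)*(j + 1)*(j + 4)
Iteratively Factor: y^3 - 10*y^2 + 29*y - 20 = (y - 1)*(y^2 - 9*y + 20) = (y - 4)*(y - 1)*(y - 5)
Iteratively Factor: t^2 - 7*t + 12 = (t - 3)*(t - 4)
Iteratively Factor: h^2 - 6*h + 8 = (h - 2)*(h - 4)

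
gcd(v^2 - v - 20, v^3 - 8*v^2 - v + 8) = 1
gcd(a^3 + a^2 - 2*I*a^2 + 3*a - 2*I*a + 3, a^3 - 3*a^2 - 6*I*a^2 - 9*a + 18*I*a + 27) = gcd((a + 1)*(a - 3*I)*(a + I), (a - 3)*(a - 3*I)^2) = a - 3*I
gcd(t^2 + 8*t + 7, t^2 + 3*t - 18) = 1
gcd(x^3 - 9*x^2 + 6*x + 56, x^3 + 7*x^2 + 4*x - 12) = x + 2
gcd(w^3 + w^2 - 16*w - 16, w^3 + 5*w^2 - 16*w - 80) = w^2 - 16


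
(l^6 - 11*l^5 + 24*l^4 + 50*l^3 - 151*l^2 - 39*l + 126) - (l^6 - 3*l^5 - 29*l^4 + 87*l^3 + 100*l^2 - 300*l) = -8*l^5 + 53*l^4 - 37*l^3 - 251*l^2 + 261*l + 126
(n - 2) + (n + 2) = 2*n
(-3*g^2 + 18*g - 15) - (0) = -3*g^2 + 18*g - 15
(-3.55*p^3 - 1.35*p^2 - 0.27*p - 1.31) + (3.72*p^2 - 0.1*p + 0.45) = -3.55*p^3 + 2.37*p^2 - 0.37*p - 0.86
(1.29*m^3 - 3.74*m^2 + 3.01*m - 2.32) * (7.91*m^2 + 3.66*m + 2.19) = 10.2039*m^5 - 24.862*m^4 + 12.9458*m^3 - 15.5252*m^2 - 1.8993*m - 5.0808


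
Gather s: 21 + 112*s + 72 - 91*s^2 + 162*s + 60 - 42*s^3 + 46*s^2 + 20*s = -42*s^3 - 45*s^2 + 294*s + 153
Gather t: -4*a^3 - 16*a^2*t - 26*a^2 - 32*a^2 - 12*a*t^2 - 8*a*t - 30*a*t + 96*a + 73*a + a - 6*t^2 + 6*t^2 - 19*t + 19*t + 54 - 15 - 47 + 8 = -4*a^3 - 58*a^2 - 12*a*t^2 + 170*a + t*(-16*a^2 - 38*a)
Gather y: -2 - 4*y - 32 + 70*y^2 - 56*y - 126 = 70*y^2 - 60*y - 160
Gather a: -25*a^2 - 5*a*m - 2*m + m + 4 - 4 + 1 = -25*a^2 - 5*a*m - m + 1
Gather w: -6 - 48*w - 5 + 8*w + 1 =-40*w - 10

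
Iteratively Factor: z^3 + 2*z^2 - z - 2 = (z - 1)*(z^2 + 3*z + 2) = (z - 1)*(z + 1)*(z + 2)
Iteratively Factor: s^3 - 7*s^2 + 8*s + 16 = (s - 4)*(s^2 - 3*s - 4) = (s - 4)^2*(s + 1)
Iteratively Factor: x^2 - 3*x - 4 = (x - 4)*(x + 1)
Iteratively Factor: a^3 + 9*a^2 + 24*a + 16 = (a + 4)*(a^2 + 5*a + 4) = (a + 4)^2*(a + 1)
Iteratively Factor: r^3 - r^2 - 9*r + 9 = (r - 3)*(r^2 + 2*r - 3) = (r - 3)*(r - 1)*(r + 3)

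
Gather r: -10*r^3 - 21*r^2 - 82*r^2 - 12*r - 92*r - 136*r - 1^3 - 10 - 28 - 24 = -10*r^3 - 103*r^2 - 240*r - 63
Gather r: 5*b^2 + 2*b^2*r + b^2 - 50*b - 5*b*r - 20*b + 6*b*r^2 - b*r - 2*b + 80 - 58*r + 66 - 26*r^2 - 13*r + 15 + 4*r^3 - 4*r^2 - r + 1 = 6*b^2 - 72*b + 4*r^3 + r^2*(6*b - 30) + r*(2*b^2 - 6*b - 72) + 162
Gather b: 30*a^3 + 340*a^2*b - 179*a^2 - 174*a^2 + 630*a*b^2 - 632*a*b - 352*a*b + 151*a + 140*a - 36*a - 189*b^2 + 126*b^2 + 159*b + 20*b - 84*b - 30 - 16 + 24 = 30*a^3 - 353*a^2 + 255*a + b^2*(630*a - 63) + b*(340*a^2 - 984*a + 95) - 22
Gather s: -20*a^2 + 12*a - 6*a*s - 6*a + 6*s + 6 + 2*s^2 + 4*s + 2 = -20*a^2 + 6*a + 2*s^2 + s*(10 - 6*a) + 8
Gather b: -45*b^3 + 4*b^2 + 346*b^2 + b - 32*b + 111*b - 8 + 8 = -45*b^3 + 350*b^2 + 80*b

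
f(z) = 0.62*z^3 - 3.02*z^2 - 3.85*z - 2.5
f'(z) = 1.86*z^2 - 6.04*z - 3.85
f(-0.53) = -1.40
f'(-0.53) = -0.13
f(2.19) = -18.90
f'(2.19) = -8.16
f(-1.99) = -11.68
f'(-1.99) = 15.54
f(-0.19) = -1.88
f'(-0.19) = -2.64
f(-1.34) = -4.26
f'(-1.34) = 7.58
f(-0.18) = -1.91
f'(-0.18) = -2.70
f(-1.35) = -4.33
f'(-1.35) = 7.69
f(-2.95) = -33.34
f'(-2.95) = 30.15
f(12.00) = 587.78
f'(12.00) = 191.51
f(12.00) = 587.78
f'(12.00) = 191.51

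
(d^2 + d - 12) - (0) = d^2 + d - 12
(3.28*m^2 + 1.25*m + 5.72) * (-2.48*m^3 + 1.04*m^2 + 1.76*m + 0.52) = -8.1344*m^5 + 0.3112*m^4 - 7.1128*m^3 + 9.8544*m^2 + 10.7172*m + 2.9744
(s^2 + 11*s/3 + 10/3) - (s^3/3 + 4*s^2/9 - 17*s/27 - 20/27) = -s^3/3 + 5*s^2/9 + 116*s/27 + 110/27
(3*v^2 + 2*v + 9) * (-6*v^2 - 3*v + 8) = -18*v^4 - 21*v^3 - 36*v^2 - 11*v + 72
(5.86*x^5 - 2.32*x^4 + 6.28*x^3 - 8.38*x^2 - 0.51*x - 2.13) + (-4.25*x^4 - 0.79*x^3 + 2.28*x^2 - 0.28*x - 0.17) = 5.86*x^5 - 6.57*x^4 + 5.49*x^3 - 6.1*x^2 - 0.79*x - 2.3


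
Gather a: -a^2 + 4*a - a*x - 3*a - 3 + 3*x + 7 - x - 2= -a^2 + a*(1 - x) + 2*x + 2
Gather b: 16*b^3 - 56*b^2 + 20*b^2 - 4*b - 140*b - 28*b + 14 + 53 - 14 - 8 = 16*b^3 - 36*b^2 - 172*b + 45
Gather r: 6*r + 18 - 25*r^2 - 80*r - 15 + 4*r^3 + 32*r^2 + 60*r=4*r^3 + 7*r^2 - 14*r + 3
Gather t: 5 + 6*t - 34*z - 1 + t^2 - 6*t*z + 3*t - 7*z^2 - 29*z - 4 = t^2 + t*(9 - 6*z) - 7*z^2 - 63*z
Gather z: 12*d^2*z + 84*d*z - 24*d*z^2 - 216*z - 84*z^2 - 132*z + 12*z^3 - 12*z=12*z^3 + z^2*(-24*d - 84) + z*(12*d^2 + 84*d - 360)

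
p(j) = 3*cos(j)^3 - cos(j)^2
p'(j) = -9*sin(j)*cos(j)^2 + 2*sin(j)*cos(j) = (2 - 9*cos(j))*sin(j)*cos(j)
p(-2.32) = -1.41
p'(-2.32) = 4.05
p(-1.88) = -0.18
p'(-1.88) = 1.37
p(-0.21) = 1.85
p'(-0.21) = 1.39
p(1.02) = 0.16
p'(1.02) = -1.21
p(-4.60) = -0.02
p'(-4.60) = -0.34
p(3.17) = -4.00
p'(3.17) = 0.31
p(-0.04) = 1.99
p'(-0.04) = 0.28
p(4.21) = -0.57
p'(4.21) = 2.67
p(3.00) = -3.89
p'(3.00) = -1.52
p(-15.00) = -1.89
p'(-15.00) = 4.37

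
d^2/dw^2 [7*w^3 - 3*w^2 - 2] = 42*w - 6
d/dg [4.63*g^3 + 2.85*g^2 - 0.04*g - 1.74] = 13.89*g^2 + 5.7*g - 0.04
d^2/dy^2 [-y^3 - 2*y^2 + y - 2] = -6*y - 4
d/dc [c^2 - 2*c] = 2*c - 2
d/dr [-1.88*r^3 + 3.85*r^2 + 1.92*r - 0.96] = -5.64*r^2 + 7.7*r + 1.92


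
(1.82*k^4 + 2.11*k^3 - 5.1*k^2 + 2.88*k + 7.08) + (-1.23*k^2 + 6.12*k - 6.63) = 1.82*k^4 + 2.11*k^3 - 6.33*k^2 + 9.0*k + 0.45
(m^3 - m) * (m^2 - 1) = m^5 - 2*m^3 + m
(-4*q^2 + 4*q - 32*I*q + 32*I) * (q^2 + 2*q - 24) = -4*q^4 - 4*q^3 - 32*I*q^3 + 104*q^2 - 32*I*q^2 - 96*q + 832*I*q - 768*I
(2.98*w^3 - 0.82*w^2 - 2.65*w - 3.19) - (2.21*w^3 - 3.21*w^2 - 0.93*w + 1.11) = 0.77*w^3 + 2.39*w^2 - 1.72*w - 4.3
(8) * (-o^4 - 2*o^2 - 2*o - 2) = -8*o^4 - 16*o^2 - 16*o - 16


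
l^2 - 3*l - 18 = (l - 6)*(l + 3)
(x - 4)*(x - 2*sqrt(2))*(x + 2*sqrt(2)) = x^3 - 4*x^2 - 8*x + 32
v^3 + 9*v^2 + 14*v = v*(v + 2)*(v + 7)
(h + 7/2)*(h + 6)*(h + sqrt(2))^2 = h^4 + 2*sqrt(2)*h^3 + 19*h^3/2 + 23*h^2 + 19*sqrt(2)*h^2 + 19*h + 42*sqrt(2)*h + 42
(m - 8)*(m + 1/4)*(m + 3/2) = m^3 - 25*m^2/4 - 109*m/8 - 3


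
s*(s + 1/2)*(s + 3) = s^3 + 7*s^2/2 + 3*s/2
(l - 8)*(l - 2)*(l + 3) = l^3 - 7*l^2 - 14*l + 48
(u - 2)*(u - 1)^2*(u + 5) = u^4 + u^3 - 15*u^2 + 23*u - 10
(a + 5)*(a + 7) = a^2 + 12*a + 35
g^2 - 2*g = g*(g - 2)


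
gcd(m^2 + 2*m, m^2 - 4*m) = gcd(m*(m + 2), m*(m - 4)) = m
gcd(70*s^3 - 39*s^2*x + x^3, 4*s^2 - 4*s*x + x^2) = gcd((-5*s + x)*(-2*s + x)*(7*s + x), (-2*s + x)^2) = -2*s + x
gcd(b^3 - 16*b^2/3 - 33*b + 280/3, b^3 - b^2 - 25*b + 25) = b + 5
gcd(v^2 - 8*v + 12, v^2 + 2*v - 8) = v - 2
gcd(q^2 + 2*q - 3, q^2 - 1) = q - 1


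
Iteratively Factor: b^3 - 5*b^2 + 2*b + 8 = (b - 2)*(b^2 - 3*b - 4) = (b - 2)*(b + 1)*(b - 4)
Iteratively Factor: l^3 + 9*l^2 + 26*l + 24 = (l + 2)*(l^2 + 7*l + 12) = (l + 2)*(l + 3)*(l + 4)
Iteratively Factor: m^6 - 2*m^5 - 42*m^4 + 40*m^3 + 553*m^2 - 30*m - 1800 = (m + 3)*(m^5 - 5*m^4 - 27*m^3 + 121*m^2 + 190*m - 600) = (m + 3)^2*(m^4 - 8*m^3 - 3*m^2 + 130*m - 200) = (m - 2)*(m + 3)^2*(m^3 - 6*m^2 - 15*m + 100) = (m - 2)*(m + 3)^2*(m + 4)*(m^2 - 10*m + 25) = (m - 5)*(m - 2)*(m + 3)^2*(m + 4)*(m - 5)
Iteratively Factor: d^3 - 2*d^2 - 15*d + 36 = (d - 3)*(d^2 + d - 12) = (d - 3)^2*(d + 4)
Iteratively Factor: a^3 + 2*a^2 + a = (a + 1)*(a^2 + a) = (a + 1)^2*(a)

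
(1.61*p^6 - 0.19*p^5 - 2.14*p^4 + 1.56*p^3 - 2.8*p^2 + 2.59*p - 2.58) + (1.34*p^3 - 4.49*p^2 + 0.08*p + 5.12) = 1.61*p^6 - 0.19*p^5 - 2.14*p^4 + 2.9*p^3 - 7.29*p^2 + 2.67*p + 2.54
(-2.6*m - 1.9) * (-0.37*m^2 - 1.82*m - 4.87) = 0.962*m^3 + 5.435*m^2 + 16.12*m + 9.253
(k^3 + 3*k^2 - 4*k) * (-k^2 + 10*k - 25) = -k^5 + 7*k^4 + 9*k^3 - 115*k^2 + 100*k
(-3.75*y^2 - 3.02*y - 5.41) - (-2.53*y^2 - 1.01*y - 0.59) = -1.22*y^2 - 2.01*y - 4.82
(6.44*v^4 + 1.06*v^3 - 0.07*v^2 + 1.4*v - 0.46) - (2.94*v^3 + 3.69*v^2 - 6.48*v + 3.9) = 6.44*v^4 - 1.88*v^3 - 3.76*v^2 + 7.88*v - 4.36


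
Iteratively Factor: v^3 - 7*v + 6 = (v - 1)*(v^2 + v - 6) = (v - 1)*(v + 3)*(v - 2)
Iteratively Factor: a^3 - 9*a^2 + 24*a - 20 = (a - 2)*(a^2 - 7*a + 10) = (a - 5)*(a - 2)*(a - 2)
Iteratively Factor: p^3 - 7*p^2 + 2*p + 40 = (p + 2)*(p^2 - 9*p + 20) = (p - 5)*(p + 2)*(p - 4)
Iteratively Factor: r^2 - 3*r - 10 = (r + 2)*(r - 5)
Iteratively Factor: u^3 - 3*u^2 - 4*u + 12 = (u - 2)*(u^2 - u - 6) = (u - 2)*(u + 2)*(u - 3)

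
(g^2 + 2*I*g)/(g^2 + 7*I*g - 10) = g/(g + 5*I)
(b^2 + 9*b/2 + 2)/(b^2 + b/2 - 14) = (2*b + 1)/(2*b - 7)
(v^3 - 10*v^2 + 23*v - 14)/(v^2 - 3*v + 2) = v - 7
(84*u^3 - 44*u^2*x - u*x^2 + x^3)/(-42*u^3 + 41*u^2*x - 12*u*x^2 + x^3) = (-42*u^2 + u*x + x^2)/(21*u^2 - 10*u*x + x^2)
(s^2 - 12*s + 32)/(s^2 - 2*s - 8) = (s - 8)/(s + 2)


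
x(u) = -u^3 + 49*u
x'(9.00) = -194.00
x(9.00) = -288.00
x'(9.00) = -194.00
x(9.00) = -288.00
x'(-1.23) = 44.46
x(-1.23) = -58.41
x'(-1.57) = 41.61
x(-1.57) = -73.06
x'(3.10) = 20.17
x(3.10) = 122.11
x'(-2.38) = 32.01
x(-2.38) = -103.14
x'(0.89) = 46.62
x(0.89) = 42.91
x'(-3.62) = 9.69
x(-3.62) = -129.94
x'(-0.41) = 48.50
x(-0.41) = -20.02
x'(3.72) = 7.48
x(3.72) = 130.80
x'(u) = 49 - 3*u^2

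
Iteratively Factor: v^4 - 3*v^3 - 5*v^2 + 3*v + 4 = (v - 4)*(v^3 + v^2 - v - 1) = (v - 4)*(v + 1)*(v^2 - 1) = (v - 4)*(v + 1)^2*(v - 1)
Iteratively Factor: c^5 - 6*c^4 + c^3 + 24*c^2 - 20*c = (c - 5)*(c^4 - c^3 - 4*c^2 + 4*c) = (c - 5)*(c - 1)*(c^3 - 4*c) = c*(c - 5)*(c - 1)*(c^2 - 4) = c*(c - 5)*(c - 2)*(c - 1)*(c + 2)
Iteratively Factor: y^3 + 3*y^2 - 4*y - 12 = (y - 2)*(y^2 + 5*y + 6) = (y - 2)*(y + 2)*(y + 3)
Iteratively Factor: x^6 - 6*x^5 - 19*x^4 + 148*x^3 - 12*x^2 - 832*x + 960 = (x - 5)*(x^5 - x^4 - 24*x^3 + 28*x^2 + 128*x - 192) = (x - 5)*(x + 3)*(x^4 - 4*x^3 - 12*x^2 + 64*x - 64) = (x - 5)*(x + 3)*(x + 4)*(x^3 - 8*x^2 + 20*x - 16) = (x - 5)*(x - 2)*(x + 3)*(x + 4)*(x^2 - 6*x + 8) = (x - 5)*(x - 2)^2*(x + 3)*(x + 4)*(x - 4)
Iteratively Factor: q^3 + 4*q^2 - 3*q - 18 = (q - 2)*(q^2 + 6*q + 9) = (q - 2)*(q + 3)*(q + 3)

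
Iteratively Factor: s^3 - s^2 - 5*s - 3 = (s - 3)*(s^2 + 2*s + 1) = (s - 3)*(s + 1)*(s + 1)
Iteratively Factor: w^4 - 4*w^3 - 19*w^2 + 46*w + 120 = (w - 4)*(w^3 - 19*w - 30) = (w - 4)*(w + 3)*(w^2 - 3*w - 10) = (w - 4)*(w + 2)*(w + 3)*(w - 5)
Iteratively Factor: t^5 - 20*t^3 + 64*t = (t - 2)*(t^4 + 2*t^3 - 16*t^2 - 32*t) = (t - 2)*(t + 2)*(t^3 - 16*t) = t*(t - 2)*(t + 2)*(t^2 - 16) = t*(t - 2)*(t + 2)*(t + 4)*(t - 4)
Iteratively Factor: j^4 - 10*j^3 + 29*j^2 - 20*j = (j - 4)*(j^3 - 6*j^2 + 5*j) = j*(j - 4)*(j^2 - 6*j + 5) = j*(j - 5)*(j - 4)*(j - 1)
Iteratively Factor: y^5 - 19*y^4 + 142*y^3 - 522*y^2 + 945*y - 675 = (y - 3)*(y^4 - 16*y^3 + 94*y^2 - 240*y + 225) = (y - 5)*(y - 3)*(y^3 - 11*y^2 + 39*y - 45) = (y - 5)*(y - 3)^2*(y^2 - 8*y + 15) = (y - 5)*(y - 3)^3*(y - 5)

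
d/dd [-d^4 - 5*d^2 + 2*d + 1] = -4*d^3 - 10*d + 2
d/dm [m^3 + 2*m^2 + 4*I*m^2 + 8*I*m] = 3*m^2 + m*(4 + 8*I) + 8*I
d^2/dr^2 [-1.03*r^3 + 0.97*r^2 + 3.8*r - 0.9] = 1.94 - 6.18*r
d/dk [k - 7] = 1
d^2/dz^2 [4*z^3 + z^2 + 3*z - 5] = 24*z + 2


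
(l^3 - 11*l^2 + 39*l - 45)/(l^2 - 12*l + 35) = (l^2 - 6*l + 9)/(l - 7)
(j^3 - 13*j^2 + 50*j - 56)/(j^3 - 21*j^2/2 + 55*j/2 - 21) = 2*(j - 4)/(2*j - 3)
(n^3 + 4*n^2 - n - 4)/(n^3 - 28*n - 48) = (n^2 - 1)/(n^2 - 4*n - 12)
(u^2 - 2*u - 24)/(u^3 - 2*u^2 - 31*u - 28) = (u - 6)/(u^2 - 6*u - 7)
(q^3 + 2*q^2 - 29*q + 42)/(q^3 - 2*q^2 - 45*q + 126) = (q - 2)/(q - 6)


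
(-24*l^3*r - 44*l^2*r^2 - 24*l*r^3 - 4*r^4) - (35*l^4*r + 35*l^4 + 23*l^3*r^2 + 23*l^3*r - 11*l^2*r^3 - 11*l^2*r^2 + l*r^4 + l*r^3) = -35*l^4*r - 35*l^4 - 23*l^3*r^2 - 47*l^3*r + 11*l^2*r^3 - 33*l^2*r^2 - l*r^4 - 25*l*r^3 - 4*r^4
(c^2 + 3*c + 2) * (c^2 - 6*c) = c^4 - 3*c^3 - 16*c^2 - 12*c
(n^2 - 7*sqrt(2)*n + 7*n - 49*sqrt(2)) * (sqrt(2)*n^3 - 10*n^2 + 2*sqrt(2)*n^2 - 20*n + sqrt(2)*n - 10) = sqrt(2)*n^5 - 24*n^4 + 9*sqrt(2)*n^4 - 216*n^3 + 85*sqrt(2)*n^3 - 360*n^2 + 637*sqrt(2)*n^2 - 168*n + 1050*sqrt(2)*n + 490*sqrt(2)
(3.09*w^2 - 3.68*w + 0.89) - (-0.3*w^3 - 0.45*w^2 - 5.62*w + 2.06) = 0.3*w^3 + 3.54*w^2 + 1.94*w - 1.17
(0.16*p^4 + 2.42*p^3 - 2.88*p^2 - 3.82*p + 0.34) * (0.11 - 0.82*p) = -0.1312*p^5 - 1.9668*p^4 + 2.6278*p^3 + 2.8156*p^2 - 0.699*p + 0.0374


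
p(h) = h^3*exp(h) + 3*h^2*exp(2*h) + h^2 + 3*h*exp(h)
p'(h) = h^3*exp(h) + 6*h^2*exp(2*h) + 3*h^2*exp(h) + 6*h*exp(2*h) + 3*h*exp(h) + 2*h + 3*exp(h)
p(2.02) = 807.52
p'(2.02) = 2306.73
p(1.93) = 623.56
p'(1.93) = 1801.41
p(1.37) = 115.37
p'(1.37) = 364.71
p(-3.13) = 8.10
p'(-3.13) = -6.52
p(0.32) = 2.05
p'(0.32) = 11.37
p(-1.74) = 1.47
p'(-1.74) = -2.96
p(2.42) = 2468.85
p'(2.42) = 6757.45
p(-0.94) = -0.14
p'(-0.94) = -1.15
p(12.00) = 11443587859688.44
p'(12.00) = 24794176211343.82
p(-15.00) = 225.00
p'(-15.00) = -30.00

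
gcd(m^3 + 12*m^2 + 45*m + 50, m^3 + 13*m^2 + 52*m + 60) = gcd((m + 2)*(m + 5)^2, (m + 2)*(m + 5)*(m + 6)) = m^2 + 7*m + 10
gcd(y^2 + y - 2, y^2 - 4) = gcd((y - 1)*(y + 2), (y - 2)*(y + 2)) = y + 2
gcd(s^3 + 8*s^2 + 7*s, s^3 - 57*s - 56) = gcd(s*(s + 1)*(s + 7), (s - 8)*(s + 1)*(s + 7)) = s^2 + 8*s + 7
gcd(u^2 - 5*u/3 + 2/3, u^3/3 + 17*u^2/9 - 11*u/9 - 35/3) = 1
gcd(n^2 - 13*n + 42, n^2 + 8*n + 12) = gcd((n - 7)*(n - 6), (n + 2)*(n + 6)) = 1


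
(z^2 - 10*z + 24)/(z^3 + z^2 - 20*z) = (z - 6)/(z*(z + 5))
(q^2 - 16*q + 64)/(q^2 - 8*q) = (q - 8)/q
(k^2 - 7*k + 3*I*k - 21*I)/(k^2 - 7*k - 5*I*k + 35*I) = (k + 3*I)/(k - 5*I)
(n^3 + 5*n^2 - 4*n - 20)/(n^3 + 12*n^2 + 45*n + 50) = (n - 2)/(n + 5)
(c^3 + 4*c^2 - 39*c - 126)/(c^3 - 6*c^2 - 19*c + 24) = (c^2 + c - 42)/(c^2 - 9*c + 8)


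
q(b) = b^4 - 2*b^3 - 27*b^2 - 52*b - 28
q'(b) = 4*b^3 - 6*b^2 - 54*b - 52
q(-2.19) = 0.39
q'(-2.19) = -4.53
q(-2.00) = 0.00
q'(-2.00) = 0.00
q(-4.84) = 366.71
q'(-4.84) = -384.71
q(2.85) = -375.83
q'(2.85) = -162.04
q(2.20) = -270.95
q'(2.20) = -157.25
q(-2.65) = 6.73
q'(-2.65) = -25.47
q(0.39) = -52.48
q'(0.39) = -73.74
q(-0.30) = -14.77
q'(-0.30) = -36.45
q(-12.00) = 20900.00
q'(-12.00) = -7180.00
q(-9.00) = 6272.00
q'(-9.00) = -2968.00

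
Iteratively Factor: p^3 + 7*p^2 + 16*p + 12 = (p + 2)*(p^2 + 5*p + 6) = (p + 2)*(p + 3)*(p + 2)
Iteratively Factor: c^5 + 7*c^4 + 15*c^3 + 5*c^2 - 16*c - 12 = (c + 3)*(c^4 + 4*c^3 + 3*c^2 - 4*c - 4) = (c + 2)*(c + 3)*(c^3 + 2*c^2 - c - 2) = (c + 2)^2*(c + 3)*(c^2 - 1) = (c + 1)*(c + 2)^2*(c + 3)*(c - 1)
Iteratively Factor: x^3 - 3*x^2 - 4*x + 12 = (x - 3)*(x^2 - 4) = (x - 3)*(x + 2)*(x - 2)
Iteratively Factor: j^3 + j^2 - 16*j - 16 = (j - 4)*(j^2 + 5*j + 4) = (j - 4)*(j + 1)*(j + 4)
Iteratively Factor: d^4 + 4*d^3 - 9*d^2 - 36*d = (d - 3)*(d^3 + 7*d^2 + 12*d) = d*(d - 3)*(d^2 + 7*d + 12) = d*(d - 3)*(d + 3)*(d + 4)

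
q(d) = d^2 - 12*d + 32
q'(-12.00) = -36.00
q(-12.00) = 320.00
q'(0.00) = -12.00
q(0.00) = 32.00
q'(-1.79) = -15.58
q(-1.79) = 56.68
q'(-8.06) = -28.12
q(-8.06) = 193.68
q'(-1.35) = -14.70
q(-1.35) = 50.02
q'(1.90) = -8.20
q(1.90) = 12.81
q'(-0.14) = -12.28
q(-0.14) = 33.70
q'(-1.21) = -14.42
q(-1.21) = 47.98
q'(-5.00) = -22.00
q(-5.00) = 117.00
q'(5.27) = -1.46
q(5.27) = -3.47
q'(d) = 2*d - 12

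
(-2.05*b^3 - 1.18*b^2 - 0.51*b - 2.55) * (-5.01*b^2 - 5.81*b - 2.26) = 10.2705*b^5 + 17.8223*b^4 + 14.0439*b^3 + 18.4054*b^2 + 15.9681*b + 5.763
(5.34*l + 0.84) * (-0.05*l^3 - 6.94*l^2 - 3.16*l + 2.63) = -0.267*l^4 - 37.1016*l^3 - 22.704*l^2 + 11.3898*l + 2.2092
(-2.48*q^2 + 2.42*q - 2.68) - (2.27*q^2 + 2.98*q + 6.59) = -4.75*q^2 - 0.56*q - 9.27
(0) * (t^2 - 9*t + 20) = 0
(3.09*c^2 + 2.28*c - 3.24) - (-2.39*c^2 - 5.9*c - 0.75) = 5.48*c^2 + 8.18*c - 2.49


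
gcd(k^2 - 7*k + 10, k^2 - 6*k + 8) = k - 2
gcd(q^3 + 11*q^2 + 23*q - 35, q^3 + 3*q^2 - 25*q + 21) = q^2 + 6*q - 7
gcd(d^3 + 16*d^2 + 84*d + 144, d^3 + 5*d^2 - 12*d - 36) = d + 6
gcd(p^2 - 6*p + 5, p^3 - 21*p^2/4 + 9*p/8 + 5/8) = p - 5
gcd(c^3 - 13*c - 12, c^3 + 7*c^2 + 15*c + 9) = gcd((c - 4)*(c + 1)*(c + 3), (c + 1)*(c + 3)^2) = c^2 + 4*c + 3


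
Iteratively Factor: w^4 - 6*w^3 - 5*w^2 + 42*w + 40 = (w - 5)*(w^3 - w^2 - 10*w - 8) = (w - 5)*(w - 4)*(w^2 + 3*w + 2) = (w - 5)*(w - 4)*(w + 1)*(w + 2)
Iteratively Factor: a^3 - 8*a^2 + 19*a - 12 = (a - 1)*(a^2 - 7*a + 12) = (a - 3)*(a - 1)*(a - 4)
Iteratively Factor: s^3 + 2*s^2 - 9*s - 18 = (s + 3)*(s^2 - s - 6) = (s + 2)*(s + 3)*(s - 3)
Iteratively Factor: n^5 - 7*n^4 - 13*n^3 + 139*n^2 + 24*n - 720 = (n - 4)*(n^4 - 3*n^3 - 25*n^2 + 39*n + 180) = (n - 4)*(n + 3)*(n^3 - 6*n^2 - 7*n + 60) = (n - 4)^2*(n + 3)*(n^2 - 2*n - 15) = (n - 5)*(n - 4)^2*(n + 3)*(n + 3)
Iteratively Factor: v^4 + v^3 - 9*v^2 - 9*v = (v + 3)*(v^3 - 2*v^2 - 3*v) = (v - 3)*(v + 3)*(v^2 + v) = v*(v - 3)*(v + 3)*(v + 1)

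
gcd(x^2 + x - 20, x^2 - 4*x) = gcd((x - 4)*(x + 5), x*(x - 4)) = x - 4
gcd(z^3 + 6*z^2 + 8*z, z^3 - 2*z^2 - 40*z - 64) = z^2 + 6*z + 8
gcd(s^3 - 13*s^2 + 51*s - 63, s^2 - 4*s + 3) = s - 3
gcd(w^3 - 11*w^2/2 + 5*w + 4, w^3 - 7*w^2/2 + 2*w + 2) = w^2 - 3*w/2 - 1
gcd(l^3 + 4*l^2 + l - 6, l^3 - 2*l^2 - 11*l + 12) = l^2 + 2*l - 3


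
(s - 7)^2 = s^2 - 14*s + 49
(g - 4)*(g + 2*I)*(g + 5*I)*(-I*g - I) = -I*g^4 + 7*g^3 + 3*I*g^3 - 21*g^2 + 14*I*g^2 - 28*g - 30*I*g - 40*I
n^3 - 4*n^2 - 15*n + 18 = (n - 6)*(n - 1)*(n + 3)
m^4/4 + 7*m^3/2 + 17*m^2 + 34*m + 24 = (m/4 + 1/2)*(m + 2)*(m + 4)*(m + 6)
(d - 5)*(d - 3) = d^2 - 8*d + 15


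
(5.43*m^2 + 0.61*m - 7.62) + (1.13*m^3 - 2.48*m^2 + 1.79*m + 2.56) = 1.13*m^3 + 2.95*m^2 + 2.4*m - 5.06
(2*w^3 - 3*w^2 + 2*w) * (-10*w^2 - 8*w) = -20*w^5 + 14*w^4 + 4*w^3 - 16*w^2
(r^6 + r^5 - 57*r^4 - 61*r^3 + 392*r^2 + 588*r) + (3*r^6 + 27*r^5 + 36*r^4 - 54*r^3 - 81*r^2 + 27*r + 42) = 4*r^6 + 28*r^5 - 21*r^4 - 115*r^3 + 311*r^2 + 615*r + 42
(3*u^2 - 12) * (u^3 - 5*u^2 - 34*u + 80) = 3*u^5 - 15*u^4 - 114*u^3 + 300*u^2 + 408*u - 960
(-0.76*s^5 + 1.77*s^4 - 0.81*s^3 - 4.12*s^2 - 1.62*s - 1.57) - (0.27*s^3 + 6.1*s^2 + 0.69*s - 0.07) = -0.76*s^5 + 1.77*s^4 - 1.08*s^3 - 10.22*s^2 - 2.31*s - 1.5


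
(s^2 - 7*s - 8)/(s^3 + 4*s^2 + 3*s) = (s - 8)/(s*(s + 3))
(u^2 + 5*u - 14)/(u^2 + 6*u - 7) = (u - 2)/(u - 1)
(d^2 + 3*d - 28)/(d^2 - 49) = (d - 4)/(d - 7)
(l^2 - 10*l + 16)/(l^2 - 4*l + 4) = (l - 8)/(l - 2)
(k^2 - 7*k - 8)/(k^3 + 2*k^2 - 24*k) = (k^2 - 7*k - 8)/(k*(k^2 + 2*k - 24))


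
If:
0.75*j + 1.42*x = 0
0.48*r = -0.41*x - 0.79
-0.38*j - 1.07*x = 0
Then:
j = 0.00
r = -1.65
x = 0.00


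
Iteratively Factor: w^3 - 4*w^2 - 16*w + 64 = (w + 4)*(w^2 - 8*w + 16) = (w - 4)*(w + 4)*(w - 4)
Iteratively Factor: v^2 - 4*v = (v)*(v - 4)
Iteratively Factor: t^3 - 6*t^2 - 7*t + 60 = (t - 4)*(t^2 - 2*t - 15) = (t - 5)*(t - 4)*(t + 3)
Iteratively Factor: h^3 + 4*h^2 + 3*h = (h + 3)*(h^2 + h) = (h + 1)*(h + 3)*(h)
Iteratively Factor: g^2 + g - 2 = (g - 1)*(g + 2)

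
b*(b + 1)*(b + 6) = b^3 + 7*b^2 + 6*b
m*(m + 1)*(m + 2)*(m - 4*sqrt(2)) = m^4 - 4*sqrt(2)*m^3 + 3*m^3 - 12*sqrt(2)*m^2 + 2*m^2 - 8*sqrt(2)*m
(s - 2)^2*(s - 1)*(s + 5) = s^4 - 17*s^2 + 36*s - 20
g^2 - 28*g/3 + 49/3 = (g - 7)*(g - 7/3)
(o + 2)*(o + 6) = o^2 + 8*o + 12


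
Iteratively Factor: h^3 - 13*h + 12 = (h - 3)*(h^2 + 3*h - 4) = (h - 3)*(h + 4)*(h - 1)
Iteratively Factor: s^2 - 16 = (s + 4)*(s - 4)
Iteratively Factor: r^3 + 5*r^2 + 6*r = (r + 2)*(r^2 + 3*r) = r*(r + 2)*(r + 3)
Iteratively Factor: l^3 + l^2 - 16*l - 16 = (l + 4)*(l^2 - 3*l - 4) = (l - 4)*(l + 4)*(l + 1)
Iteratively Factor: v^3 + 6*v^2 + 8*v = (v + 2)*(v^2 + 4*v) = (v + 2)*(v + 4)*(v)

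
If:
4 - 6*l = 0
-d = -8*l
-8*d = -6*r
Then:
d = 16/3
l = 2/3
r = 64/9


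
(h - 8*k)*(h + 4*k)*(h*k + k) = h^3*k - 4*h^2*k^2 + h^2*k - 32*h*k^3 - 4*h*k^2 - 32*k^3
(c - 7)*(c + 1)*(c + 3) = c^3 - 3*c^2 - 25*c - 21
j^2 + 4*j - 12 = (j - 2)*(j + 6)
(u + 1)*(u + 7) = u^2 + 8*u + 7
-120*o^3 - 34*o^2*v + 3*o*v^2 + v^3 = (-6*o + v)*(4*o + v)*(5*o + v)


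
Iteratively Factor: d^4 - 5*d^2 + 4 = (d + 1)*(d^3 - d^2 - 4*d + 4) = (d - 2)*(d + 1)*(d^2 + d - 2) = (d - 2)*(d - 1)*(d + 1)*(d + 2)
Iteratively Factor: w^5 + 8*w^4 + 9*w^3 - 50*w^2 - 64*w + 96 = (w + 3)*(w^4 + 5*w^3 - 6*w^2 - 32*w + 32) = (w + 3)*(w + 4)*(w^3 + w^2 - 10*w + 8) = (w - 1)*(w + 3)*(w + 4)*(w^2 + 2*w - 8) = (w - 2)*(w - 1)*(w + 3)*(w + 4)*(w + 4)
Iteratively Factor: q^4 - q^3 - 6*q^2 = (q + 2)*(q^3 - 3*q^2) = q*(q + 2)*(q^2 - 3*q) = q*(q - 3)*(q + 2)*(q)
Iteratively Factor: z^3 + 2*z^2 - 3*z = (z - 1)*(z^2 + 3*z) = z*(z - 1)*(z + 3)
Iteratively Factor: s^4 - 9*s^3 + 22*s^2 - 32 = (s - 4)*(s^3 - 5*s^2 + 2*s + 8) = (s - 4)*(s + 1)*(s^2 - 6*s + 8) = (s - 4)^2*(s + 1)*(s - 2)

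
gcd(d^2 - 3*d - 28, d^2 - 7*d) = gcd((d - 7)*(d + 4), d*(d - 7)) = d - 7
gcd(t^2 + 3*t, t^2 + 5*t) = t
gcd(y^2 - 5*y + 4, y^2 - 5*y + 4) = y^2 - 5*y + 4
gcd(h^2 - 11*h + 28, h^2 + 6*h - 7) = 1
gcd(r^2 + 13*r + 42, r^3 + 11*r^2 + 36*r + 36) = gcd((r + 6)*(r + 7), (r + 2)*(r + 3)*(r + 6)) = r + 6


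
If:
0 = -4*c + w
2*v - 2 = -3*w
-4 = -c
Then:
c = 4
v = -23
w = 16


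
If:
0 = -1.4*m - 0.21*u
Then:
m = -0.15*u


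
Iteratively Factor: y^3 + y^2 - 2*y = (y + 2)*(y^2 - y) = y*(y + 2)*(y - 1)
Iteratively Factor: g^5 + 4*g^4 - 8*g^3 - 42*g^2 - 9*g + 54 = (g + 3)*(g^4 + g^3 - 11*g^2 - 9*g + 18) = (g - 3)*(g + 3)*(g^3 + 4*g^2 + g - 6) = (g - 3)*(g - 1)*(g + 3)*(g^2 + 5*g + 6) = (g - 3)*(g - 1)*(g + 3)^2*(g + 2)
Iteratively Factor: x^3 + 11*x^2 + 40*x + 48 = (x + 3)*(x^2 + 8*x + 16) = (x + 3)*(x + 4)*(x + 4)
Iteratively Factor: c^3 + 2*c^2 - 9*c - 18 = (c + 3)*(c^2 - c - 6) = (c - 3)*(c + 3)*(c + 2)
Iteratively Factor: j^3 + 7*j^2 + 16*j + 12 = (j + 3)*(j^2 + 4*j + 4) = (j + 2)*(j + 3)*(j + 2)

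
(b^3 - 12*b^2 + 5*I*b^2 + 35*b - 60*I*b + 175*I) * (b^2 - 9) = b^5 - 12*b^4 + 5*I*b^4 + 26*b^3 - 60*I*b^3 + 108*b^2 + 130*I*b^2 - 315*b + 540*I*b - 1575*I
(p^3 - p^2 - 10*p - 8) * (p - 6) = p^4 - 7*p^3 - 4*p^2 + 52*p + 48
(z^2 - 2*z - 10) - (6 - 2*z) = z^2 - 16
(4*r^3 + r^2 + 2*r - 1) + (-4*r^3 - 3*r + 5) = r^2 - r + 4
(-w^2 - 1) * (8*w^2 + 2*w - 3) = -8*w^4 - 2*w^3 - 5*w^2 - 2*w + 3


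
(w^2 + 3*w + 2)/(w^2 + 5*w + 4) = (w + 2)/(w + 4)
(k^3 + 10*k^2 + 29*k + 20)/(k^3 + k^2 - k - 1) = (k^2 + 9*k + 20)/(k^2 - 1)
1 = 1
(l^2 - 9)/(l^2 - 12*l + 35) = (l^2 - 9)/(l^2 - 12*l + 35)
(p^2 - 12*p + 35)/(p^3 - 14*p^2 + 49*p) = (p - 5)/(p*(p - 7))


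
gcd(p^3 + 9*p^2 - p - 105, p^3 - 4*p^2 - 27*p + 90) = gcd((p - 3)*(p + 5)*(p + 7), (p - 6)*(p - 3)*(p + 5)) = p^2 + 2*p - 15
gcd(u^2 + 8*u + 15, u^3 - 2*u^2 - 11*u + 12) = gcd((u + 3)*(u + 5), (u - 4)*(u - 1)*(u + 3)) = u + 3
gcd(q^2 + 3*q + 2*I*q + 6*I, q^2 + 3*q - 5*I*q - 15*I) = q + 3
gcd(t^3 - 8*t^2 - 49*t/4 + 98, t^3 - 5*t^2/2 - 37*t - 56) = t^2 - 9*t/2 - 28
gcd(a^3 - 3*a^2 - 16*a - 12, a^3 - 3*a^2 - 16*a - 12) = a^3 - 3*a^2 - 16*a - 12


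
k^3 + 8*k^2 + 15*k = k*(k + 3)*(k + 5)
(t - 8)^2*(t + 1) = t^3 - 15*t^2 + 48*t + 64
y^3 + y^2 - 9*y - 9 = (y - 3)*(y + 1)*(y + 3)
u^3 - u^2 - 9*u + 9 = (u - 3)*(u - 1)*(u + 3)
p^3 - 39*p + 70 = (p - 5)*(p - 2)*(p + 7)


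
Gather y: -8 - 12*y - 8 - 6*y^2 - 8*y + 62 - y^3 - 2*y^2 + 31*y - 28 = -y^3 - 8*y^2 + 11*y + 18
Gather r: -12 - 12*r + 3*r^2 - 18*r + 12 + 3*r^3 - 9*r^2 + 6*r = 3*r^3 - 6*r^2 - 24*r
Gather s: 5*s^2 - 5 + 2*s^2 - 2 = 7*s^2 - 7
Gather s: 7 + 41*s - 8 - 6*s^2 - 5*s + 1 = -6*s^2 + 36*s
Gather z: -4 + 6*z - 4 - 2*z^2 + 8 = -2*z^2 + 6*z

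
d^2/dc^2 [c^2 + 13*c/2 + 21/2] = 2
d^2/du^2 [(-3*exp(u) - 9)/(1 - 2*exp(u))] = (42*exp(u) + 21)*exp(u)/(8*exp(3*u) - 12*exp(2*u) + 6*exp(u) - 1)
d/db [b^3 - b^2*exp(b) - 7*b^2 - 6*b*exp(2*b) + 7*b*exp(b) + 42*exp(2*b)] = -b^2*exp(b) + 3*b^2 - 12*b*exp(2*b) + 5*b*exp(b) - 14*b + 78*exp(2*b) + 7*exp(b)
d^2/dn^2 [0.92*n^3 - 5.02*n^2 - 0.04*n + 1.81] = 5.52*n - 10.04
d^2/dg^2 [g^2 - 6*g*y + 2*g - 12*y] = 2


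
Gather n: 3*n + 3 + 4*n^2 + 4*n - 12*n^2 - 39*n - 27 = -8*n^2 - 32*n - 24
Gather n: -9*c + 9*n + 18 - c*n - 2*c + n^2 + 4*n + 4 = -11*c + n^2 + n*(13 - c) + 22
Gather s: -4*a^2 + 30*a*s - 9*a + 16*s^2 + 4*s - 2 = -4*a^2 - 9*a + 16*s^2 + s*(30*a + 4) - 2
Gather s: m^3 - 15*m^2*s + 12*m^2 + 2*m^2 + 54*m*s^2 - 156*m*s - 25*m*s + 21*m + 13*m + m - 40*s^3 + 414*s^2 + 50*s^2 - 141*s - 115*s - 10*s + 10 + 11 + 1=m^3 + 14*m^2 + 35*m - 40*s^3 + s^2*(54*m + 464) + s*(-15*m^2 - 181*m - 266) + 22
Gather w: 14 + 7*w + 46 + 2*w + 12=9*w + 72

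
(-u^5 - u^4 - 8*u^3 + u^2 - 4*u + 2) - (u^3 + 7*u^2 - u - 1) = -u^5 - u^4 - 9*u^3 - 6*u^2 - 3*u + 3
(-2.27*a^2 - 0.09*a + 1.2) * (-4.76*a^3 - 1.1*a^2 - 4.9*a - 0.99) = 10.8052*a^5 + 2.9254*a^4 + 5.51*a^3 + 1.3683*a^2 - 5.7909*a - 1.188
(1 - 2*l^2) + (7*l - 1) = -2*l^2 + 7*l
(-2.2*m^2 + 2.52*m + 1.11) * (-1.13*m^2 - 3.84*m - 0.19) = 2.486*m^4 + 5.6004*m^3 - 10.5131*m^2 - 4.7412*m - 0.2109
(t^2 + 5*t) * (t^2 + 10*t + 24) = t^4 + 15*t^3 + 74*t^2 + 120*t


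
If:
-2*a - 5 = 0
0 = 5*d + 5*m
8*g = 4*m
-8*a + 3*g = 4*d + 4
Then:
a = -5/2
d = 32/11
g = -16/11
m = -32/11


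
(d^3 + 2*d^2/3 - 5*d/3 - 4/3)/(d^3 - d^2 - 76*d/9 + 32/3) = 3*(d^2 + 2*d + 1)/(3*d^2 + d - 24)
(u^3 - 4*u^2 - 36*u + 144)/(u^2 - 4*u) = u - 36/u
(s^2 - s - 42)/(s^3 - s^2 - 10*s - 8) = (-s^2 + s + 42)/(-s^3 + s^2 + 10*s + 8)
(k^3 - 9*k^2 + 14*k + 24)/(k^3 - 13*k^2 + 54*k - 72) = (k + 1)/(k - 3)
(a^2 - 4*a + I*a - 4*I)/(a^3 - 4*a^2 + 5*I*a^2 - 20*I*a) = (a + I)/(a*(a + 5*I))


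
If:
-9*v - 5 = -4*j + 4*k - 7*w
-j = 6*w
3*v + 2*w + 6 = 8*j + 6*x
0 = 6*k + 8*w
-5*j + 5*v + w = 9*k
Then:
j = -225/493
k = -50/493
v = -645/986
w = 75/986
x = 2577/1972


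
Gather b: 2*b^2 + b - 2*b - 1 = 2*b^2 - b - 1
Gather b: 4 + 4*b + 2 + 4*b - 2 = 8*b + 4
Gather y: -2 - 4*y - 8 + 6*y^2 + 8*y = 6*y^2 + 4*y - 10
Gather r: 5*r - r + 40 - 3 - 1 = 4*r + 36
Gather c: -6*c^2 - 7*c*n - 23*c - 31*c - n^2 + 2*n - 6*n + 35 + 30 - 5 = -6*c^2 + c*(-7*n - 54) - n^2 - 4*n + 60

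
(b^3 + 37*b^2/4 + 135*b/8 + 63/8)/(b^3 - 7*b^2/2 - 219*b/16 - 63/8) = 2*(2*b^2 + 17*b + 21)/(4*b^2 - 17*b - 42)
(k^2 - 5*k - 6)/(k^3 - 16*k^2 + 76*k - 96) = (k + 1)/(k^2 - 10*k + 16)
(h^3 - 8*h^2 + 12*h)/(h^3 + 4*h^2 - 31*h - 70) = h*(h^2 - 8*h + 12)/(h^3 + 4*h^2 - 31*h - 70)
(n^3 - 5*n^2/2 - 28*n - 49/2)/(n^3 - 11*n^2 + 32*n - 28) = (2*n^2 + 9*n + 7)/(2*(n^2 - 4*n + 4))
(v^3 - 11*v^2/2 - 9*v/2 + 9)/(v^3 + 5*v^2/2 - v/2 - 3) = (v - 6)/(v + 2)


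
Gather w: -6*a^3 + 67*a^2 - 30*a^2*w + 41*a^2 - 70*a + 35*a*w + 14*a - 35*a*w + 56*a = -6*a^3 - 30*a^2*w + 108*a^2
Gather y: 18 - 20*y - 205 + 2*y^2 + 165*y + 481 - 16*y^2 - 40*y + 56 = -14*y^2 + 105*y + 350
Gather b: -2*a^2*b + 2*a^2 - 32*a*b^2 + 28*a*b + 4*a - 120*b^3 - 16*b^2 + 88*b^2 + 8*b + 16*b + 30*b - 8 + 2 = 2*a^2 + 4*a - 120*b^3 + b^2*(72 - 32*a) + b*(-2*a^2 + 28*a + 54) - 6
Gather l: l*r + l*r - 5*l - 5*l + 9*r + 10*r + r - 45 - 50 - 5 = l*(2*r - 10) + 20*r - 100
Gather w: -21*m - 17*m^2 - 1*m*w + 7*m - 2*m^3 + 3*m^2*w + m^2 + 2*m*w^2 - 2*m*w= -2*m^3 - 16*m^2 + 2*m*w^2 - 14*m + w*(3*m^2 - 3*m)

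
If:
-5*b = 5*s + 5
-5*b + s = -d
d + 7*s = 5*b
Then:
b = -1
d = -5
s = 0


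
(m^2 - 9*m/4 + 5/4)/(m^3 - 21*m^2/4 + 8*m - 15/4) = 1/(m - 3)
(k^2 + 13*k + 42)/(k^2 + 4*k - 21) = (k + 6)/(k - 3)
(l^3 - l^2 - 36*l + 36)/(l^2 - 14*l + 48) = (l^2 + 5*l - 6)/(l - 8)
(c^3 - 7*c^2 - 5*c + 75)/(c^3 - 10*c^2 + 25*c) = (c + 3)/c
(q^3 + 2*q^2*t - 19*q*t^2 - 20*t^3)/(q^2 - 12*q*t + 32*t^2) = (q^2 + 6*q*t + 5*t^2)/(q - 8*t)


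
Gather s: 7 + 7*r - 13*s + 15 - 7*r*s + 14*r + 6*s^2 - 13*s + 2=21*r + 6*s^2 + s*(-7*r - 26) + 24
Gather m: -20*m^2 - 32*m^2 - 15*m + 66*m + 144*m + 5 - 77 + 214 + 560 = -52*m^2 + 195*m + 702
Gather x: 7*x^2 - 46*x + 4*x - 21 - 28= 7*x^2 - 42*x - 49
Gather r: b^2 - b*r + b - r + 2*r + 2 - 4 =b^2 + b + r*(1 - b) - 2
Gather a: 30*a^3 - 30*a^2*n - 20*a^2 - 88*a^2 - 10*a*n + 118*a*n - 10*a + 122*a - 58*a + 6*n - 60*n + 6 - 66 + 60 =30*a^3 + a^2*(-30*n - 108) + a*(108*n + 54) - 54*n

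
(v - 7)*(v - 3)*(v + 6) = v^3 - 4*v^2 - 39*v + 126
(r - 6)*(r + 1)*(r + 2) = r^3 - 3*r^2 - 16*r - 12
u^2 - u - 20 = (u - 5)*(u + 4)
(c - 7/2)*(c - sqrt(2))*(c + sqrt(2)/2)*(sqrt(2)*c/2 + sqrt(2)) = sqrt(2)*c^4/2 - 3*sqrt(2)*c^3/4 - c^3/2 - 4*sqrt(2)*c^2 + 3*c^2/4 + 3*sqrt(2)*c/4 + 7*c/2 + 7*sqrt(2)/2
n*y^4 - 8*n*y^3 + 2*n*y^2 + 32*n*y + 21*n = (y - 7)*(y - 3)*(y + 1)*(n*y + n)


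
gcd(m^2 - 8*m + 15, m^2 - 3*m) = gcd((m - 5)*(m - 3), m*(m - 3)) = m - 3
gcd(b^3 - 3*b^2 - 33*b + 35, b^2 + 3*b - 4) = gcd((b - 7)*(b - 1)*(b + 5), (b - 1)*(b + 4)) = b - 1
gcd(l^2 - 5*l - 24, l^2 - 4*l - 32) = l - 8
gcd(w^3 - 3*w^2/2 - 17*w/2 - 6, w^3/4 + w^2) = 1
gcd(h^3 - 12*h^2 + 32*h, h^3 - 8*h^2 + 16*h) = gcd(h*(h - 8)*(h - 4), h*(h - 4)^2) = h^2 - 4*h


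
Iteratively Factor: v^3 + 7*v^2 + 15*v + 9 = (v + 1)*(v^2 + 6*v + 9) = (v + 1)*(v + 3)*(v + 3)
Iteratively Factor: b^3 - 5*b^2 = (b)*(b^2 - 5*b) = b^2*(b - 5)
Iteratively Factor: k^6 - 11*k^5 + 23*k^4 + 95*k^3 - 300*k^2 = (k + 3)*(k^5 - 14*k^4 + 65*k^3 - 100*k^2) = k*(k + 3)*(k^4 - 14*k^3 + 65*k^2 - 100*k) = k*(k - 5)*(k + 3)*(k^3 - 9*k^2 + 20*k) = k^2*(k - 5)*(k + 3)*(k^2 - 9*k + 20) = k^2*(k - 5)^2*(k + 3)*(k - 4)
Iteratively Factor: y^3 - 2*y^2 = (y)*(y^2 - 2*y) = y^2*(y - 2)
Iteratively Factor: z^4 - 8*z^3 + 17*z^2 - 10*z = (z - 5)*(z^3 - 3*z^2 + 2*z) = (z - 5)*(z - 2)*(z^2 - z) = z*(z - 5)*(z - 2)*(z - 1)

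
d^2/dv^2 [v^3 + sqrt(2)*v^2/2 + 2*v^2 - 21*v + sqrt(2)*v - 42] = 6*v + sqrt(2) + 4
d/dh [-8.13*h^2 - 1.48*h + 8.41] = -16.26*h - 1.48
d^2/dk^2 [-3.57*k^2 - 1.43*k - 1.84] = -7.14000000000000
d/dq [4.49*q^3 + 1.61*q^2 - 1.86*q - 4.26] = 13.47*q^2 + 3.22*q - 1.86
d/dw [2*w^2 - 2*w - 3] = 4*w - 2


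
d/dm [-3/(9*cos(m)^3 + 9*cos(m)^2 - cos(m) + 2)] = 3*(-27*cos(m)^2 - 18*cos(m) + 1)*sin(m)/(9*cos(m)^3 + 9*cos(m)^2 - cos(m) + 2)^2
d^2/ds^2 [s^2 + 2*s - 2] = 2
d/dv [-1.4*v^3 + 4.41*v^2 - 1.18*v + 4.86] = -4.2*v^2 + 8.82*v - 1.18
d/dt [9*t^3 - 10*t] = 27*t^2 - 10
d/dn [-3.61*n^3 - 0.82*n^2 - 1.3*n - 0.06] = -10.83*n^2 - 1.64*n - 1.3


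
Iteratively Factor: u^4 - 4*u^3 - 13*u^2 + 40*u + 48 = (u + 3)*(u^3 - 7*u^2 + 8*u + 16) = (u - 4)*(u + 3)*(u^2 - 3*u - 4) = (u - 4)^2*(u + 3)*(u + 1)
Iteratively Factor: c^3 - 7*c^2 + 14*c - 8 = (c - 4)*(c^2 - 3*c + 2) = (c - 4)*(c - 2)*(c - 1)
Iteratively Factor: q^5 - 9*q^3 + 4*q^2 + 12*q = (q - 2)*(q^4 + 2*q^3 - 5*q^2 - 6*q) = (q - 2)^2*(q^3 + 4*q^2 + 3*q) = q*(q - 2)^2*(q^2 + 4*q + 3) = q*(q - 2)^2*(q + 3)*(q + 1)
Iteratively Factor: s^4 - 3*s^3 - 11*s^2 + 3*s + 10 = (s + 2)*(s^3 - 5*s^2 - s + 5) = (s - 5)*(s + 2)*(s^2 - 1) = (s - 5)*(s - 1)*(s + 2)*(s + 1)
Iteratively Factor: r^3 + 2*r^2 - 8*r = (r)*(r^2 + 2*r - 8) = r*(r - 2)*(r + 4)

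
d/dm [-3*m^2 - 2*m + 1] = -6*m - 2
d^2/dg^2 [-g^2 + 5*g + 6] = -2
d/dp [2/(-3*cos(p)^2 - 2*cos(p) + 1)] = -4*(3*cos(p) + 1)*sin(p)/(3*cos(p)^2 + 2*cos(p) - 1)^2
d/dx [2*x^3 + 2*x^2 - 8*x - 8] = 6*x^2 + 4*x - 8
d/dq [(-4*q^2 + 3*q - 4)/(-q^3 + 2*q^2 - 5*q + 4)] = 2*(-2*q^4 + 3*q^3 + q^2 - 8*q - 4)/(q^6 - 4*q^5 + 14*q^4 - 28*q^3 + 41*q^2 - 40*q + 16)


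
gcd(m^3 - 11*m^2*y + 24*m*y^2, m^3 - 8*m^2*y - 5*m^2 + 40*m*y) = -m^2 + 8*m*y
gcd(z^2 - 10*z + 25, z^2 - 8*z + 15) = z - 5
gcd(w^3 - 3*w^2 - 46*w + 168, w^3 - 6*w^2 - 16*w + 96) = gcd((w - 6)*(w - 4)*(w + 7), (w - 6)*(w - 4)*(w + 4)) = w^2 - 10*w + 24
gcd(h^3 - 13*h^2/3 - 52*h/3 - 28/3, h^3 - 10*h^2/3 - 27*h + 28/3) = h - 7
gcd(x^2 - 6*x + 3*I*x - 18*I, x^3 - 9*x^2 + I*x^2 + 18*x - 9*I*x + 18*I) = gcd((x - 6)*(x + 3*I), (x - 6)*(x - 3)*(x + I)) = x - 6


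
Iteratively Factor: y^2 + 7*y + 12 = (y + 4)*(y + 3)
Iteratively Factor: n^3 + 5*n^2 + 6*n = (n)*(n^2 + 5*n + 6) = n*(n + 2)*(n + 3)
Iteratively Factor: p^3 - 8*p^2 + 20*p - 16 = (p - 4)*(p^2 - 4*p + 4) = (p - 4)*(p - 2)*(p - 2)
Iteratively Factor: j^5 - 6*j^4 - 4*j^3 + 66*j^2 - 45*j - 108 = (j + 3)*(j^4 - 9*j^3 + 23*j^2 - 3*j - 36) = (j - 3)*(j + 3)*(j^3 - 6*j^2 + 5*j + 12) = (j - 4)*(j - 3)*(j + 3)*(j^2 - 2*j - 3) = (j - 4)*(j - 3)^2*(j + 3)*(j + 1)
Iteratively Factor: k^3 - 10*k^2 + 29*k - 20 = (k - 5)*(k^2 - 5*k + 4) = (k - 5)*(k - 1)*(k - 4)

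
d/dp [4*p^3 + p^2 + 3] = 2*p*(6*p + 1)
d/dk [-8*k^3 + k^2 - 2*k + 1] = -24*k^2 + 2*k - 2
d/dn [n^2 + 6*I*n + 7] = 2*n + 6*I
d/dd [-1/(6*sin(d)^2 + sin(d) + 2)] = (12*sin(d) + 1)*cos(d)/(6*sin(d)^2 + sin(d) + 2)^2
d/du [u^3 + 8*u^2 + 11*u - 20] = 3*u^2 + 16*u + 11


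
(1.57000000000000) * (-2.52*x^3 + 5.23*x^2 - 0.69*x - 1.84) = -3.9564*x^3 + 8.2111*x^2 - 1.0833*x - 2.8888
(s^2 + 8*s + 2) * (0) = 0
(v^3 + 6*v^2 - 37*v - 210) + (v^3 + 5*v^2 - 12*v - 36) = 2*v^3 + 11*v^2 - 49*v - 246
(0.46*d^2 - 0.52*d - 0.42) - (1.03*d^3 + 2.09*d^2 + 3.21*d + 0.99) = -1.03*d^3 - 1.63*d^2 - 3.73*d - 1.41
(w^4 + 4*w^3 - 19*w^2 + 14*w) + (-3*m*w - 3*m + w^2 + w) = -3*m*w - 3*m + w^4 + 4*w^3 - 18*w^2 + 15*w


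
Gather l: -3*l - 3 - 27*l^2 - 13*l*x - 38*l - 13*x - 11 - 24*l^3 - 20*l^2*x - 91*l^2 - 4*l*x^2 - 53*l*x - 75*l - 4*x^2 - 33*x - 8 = -24*l^3 + l^2*(-20*x - 118) + l*(-4*x^2 - 66*x - 116) - 4*x^2 - 46*x - 22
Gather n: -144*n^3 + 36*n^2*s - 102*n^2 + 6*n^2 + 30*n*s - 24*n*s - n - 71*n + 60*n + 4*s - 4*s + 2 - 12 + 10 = -144*n^3 + n^2*(36*s - 96) + n*(6*s - 12)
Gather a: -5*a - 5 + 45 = 40 - 5*a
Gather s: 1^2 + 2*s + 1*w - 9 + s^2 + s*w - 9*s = s^2 + s*(w - 7) + w - 8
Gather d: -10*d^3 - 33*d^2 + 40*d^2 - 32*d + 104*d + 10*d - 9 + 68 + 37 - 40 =-10*d^3 + 7*d^2 + 82*d + 56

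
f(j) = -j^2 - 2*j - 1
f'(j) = -2*j - 2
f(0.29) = -1.66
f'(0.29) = -2.58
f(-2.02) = -1.04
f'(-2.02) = 2.04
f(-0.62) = -0.14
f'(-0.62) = -0.76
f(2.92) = -15.37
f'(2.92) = -7.84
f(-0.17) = -0.69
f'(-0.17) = -1.66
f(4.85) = -34.22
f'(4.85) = -11.70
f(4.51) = -30.36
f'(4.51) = -11.02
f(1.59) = -6.71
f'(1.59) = -5.18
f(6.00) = -49.00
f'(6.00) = -14.00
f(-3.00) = -4.00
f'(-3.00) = 4.00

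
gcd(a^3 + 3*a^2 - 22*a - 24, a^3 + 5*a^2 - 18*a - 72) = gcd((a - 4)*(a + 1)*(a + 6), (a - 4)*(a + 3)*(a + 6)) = a^2 + 2*a - 24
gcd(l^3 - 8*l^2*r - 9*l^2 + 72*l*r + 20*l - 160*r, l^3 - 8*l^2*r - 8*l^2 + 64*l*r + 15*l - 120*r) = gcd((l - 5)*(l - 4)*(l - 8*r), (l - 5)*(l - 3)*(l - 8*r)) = -l^2 + 8*l*r + 5*l - 40*r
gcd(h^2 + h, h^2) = h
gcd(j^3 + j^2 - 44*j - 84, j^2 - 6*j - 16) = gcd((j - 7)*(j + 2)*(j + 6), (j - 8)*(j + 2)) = j + 2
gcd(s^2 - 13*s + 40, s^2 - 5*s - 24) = s - 8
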